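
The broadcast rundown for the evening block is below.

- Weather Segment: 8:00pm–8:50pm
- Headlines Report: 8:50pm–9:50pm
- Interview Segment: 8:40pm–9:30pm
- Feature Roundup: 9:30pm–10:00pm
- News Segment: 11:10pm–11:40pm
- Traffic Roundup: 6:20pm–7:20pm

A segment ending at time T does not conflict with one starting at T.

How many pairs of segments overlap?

3

Check each pair: they overlap iff neither finishes before the other starts.
Sorted by start: Traffic Roundup, Weather Segment, Interview Segment, Headlines Report, Feature Roundup, News Segment.
Weather Segment starts after Traffic Roundup ends — done with Traffic Roundup.
Interview Segment starts before Weather Segment ends → Weather Segment and Interview Segment overlap.
Headlines Report starts exactly when Weather Segment ends (back-to-back, no overlap) — done with Weather Segment.
Headlines Report starts before Interview Segment ends → Interview Segment and Headlines Report overlap.
Feature Roundup starts exactly when Interview Segment ends (back-to-back, no overlap) — done with Interview Segment.
Feature Roundup starts before Headlines Report ends → Headlines Report and Feature Roundup overlap.
News Segment starts after Headlines Report ends.
News Segment starts after Feature Roundup ends.
Overlapping pairs: Feature Roundup & Headlines Report, Headlines Report & Interview Segment, Interview Segment & Weather Segment — 3 in total.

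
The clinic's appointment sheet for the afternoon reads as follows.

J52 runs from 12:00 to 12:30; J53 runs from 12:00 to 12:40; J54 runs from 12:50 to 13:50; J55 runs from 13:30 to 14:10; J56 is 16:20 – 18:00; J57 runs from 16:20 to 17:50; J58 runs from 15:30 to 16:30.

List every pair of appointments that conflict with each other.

Two intervals overlap when each starts before the other ends.
Sorted by start: J52, J53, J54, J55, J58, J56, J57.
J53 starts before J52 ends → J52 and J53 overlap.
J54 starts after J52 ends; J52 is clear from here.
J54 starts after J53 ends; J53 is clear from here.
J55 starts before J54 ends → J54 and J55 overlap.
J58 starts after J54 ends; J54 is clear from here.
J58 starts after J55 ends; J55 is clear from here.
J56 starts before J58 ends → J58 and J56 overlap.
J57 starts before J58 ends → J58 and J57 overlap.
J57 starts before J56 ends → J56 and J57 overlap.

J52 & J53, J54 & J55, J56 & J57, J56 & J58, J57 & J58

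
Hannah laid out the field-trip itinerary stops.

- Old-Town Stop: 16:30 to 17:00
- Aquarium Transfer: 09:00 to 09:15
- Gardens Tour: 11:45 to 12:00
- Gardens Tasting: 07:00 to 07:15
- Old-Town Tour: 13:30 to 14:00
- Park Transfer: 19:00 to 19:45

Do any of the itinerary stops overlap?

Sorted by start: Gardens Tasting, Aquarium Transfer, Gardens Tour, Old-Town Tour, Old-Town Stop, Park Transfer.
Aquarium Transfer starts after Gardens Tasting ends, so Gardens Tasting has no further overlaps.
Gardens Tour starts after Aquarium Transfer ends, so Aquarium Transfer has no further overlaps.
Old-Town Tour starts after Gardens Tour ends, so Gardens Tour has no further overlaps.
Old-Town Stop starts after Old-Town Tour ends, so Old-Town Tour has no further overlaps.
Park Transfer starts after Old-Town Stop ends.
Every pair is clear; the schedule has no overlaps.

No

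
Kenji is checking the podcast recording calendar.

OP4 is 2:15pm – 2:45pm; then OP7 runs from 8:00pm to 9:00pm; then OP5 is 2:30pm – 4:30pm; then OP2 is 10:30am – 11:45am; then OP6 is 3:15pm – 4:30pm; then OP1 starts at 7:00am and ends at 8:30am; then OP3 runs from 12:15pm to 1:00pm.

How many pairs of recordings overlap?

2

Sorted by start: OP1, OP2, OP3, OP4, OP5, OP6, OP7.
OP2 starts after OP1 ends, so nothing later overlaps OP1 either.
OP3 starts after OP2 ends, so nothing later overlaps OP2 either.
OP4 starts after OP3 ends, so nothing later overlaps OP3 either.
OP5 starts before OP4 ends → OP4 and OP5 overlap.
OP6 starts after OP4 ends, so nothing later overlaps OP4 either.
OP6 starts before OP5 ends → OP5 and OP6 overlap.
OP7 starts after OP5 ends.
OP7 starts after OP6 ends.
Overlapping pairs: OP4 & OP5, OP5 & OP6 — 2 in total.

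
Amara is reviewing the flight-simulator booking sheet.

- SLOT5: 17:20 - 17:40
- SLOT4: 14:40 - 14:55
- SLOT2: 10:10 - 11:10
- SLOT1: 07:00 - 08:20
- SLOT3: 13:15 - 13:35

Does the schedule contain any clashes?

No

Sorted by start: SLOT1, SLOT2, SLOT3, SLOT4, SLOT5.
SLOT2 starts after SLOT1 ends — done with SLOT1.
SLOT3 starts after SLOT2 ends — done with SLOT2.
SLOT4 starts after SLOT3 ends — done with SLOT3.
SLOT5 starts after SLOT4 ends.
Every pair is clear; the schedule has no overlaps.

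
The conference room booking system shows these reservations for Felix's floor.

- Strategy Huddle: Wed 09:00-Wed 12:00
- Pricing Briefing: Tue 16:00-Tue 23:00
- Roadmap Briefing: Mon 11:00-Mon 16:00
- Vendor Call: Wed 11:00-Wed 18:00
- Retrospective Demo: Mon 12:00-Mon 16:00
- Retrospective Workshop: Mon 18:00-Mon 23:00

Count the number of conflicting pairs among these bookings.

Two intervals overlap when each starts before the other ends.
Sorted by start: Roadmap Briefing, Retrospective Demo, Retrospective Workshop, Pricing Briefing, Strategy Huddle, Vendor Call.
Retrospective Demo starts before Roadmap Briefing ends → Roadmap Briefing and Retrospective Demo overlap.
Retrospective Workshop starts after Roadmap Briefing ends, so nothing later overlaps Roadmap Briefing either.
Retrospective Workshop starts after Retrospective Demo ends, so nothing later overlaps Retrospective Demo either.
Pricing Briefing starts after Retrospective Workshop ends, so nothing later overlaps Retrospective Workshop either.
Strategy Huddle starts after Pricing Briefing ends, so nothing later overlaps Pricing Briefing either.
Vendor Call starts before Strategy Huddle ends → Strategy Huddle and Vendor Call overlap.
Overlapping pairs: Retrospective Demo & Roadmap Briefing, Strategy Huddle & Vendor Call — 2 in total.

2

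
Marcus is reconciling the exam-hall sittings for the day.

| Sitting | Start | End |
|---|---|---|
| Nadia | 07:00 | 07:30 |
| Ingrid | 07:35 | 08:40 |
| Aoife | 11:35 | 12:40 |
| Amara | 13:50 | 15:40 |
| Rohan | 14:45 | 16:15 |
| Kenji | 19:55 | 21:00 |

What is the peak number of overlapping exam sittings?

Sweep the timeline, counting +1 at each start and −1 at each end (ends before starts at a tie):
07:00 start Nadia → 1
07:30 end Nadia → 0
07:35 start Ingrid → 1
08:40 end Ingrid → 0
11:35 start Aoife → 1
12:40 end Aoife → 0
13:50 start Amara → 1
14:45 start Rohan → 2
15:40 end Amara → 1
16:15 end Rohan → 0
19:55 start Kenji → 1
21:00 end Kenji → 0
Peak is 2, at 14:45 (Amara, Rohan).

2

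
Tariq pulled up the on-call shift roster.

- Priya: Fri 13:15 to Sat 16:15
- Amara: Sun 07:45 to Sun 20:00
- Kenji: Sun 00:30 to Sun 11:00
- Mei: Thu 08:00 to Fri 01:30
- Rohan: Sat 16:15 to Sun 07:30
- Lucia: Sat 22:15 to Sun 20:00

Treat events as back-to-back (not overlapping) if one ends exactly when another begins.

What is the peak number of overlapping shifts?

Sweep the timeline, counting +1 at each start and −1 at each end (ends before starts at a tie):
Thu 08:00 start Mei → 1
Fri 01:30 end Mei → 0
Fri 13:15 start Priya → 1
Sat 16:15 end Priya → 0
Sat 16:15 start Rohan → 1
Sat 22:15 start Lucia → 2
Sun 00:30 start Kenji → 3
Sun 07:30 end Rohan → 2
Sun 07:45 start Amara → 3
Sun 11:00 end Kenji → 2
Sun 20:00 end Amara → 1
Sun 20:00 end Lucia → 0
Peak is 3, at Sun 00:30 (Kenji, Lucia, Rohan).

3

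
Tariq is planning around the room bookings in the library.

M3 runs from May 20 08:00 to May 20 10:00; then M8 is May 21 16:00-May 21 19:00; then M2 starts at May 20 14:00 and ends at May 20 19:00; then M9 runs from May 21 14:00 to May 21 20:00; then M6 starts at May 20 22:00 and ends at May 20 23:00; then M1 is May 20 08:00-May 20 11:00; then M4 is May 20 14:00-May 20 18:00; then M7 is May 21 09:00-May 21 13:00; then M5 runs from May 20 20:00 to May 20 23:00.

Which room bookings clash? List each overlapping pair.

M1 & M3, M2 & M4, M5 & M6, M8 & M9

Sorted by start: M1, M3, M2, M4, M5, M6, M7, M9, M8.
M3 starts before M1 ends → M1 and M3 overlap.
M2 starts after M1 ends, so M1 has no further overlaps.
M2 starts after M3 ends, so M3 has no further overlaps.
M4 starts before M2 ends → M2 and M4 overlap.
M5 starts after M2 ends, so M2 has no further overlaps.
M5 starts after M4 ends, so M4 has no further overlaps.
M6 starts before M5 ends → M5 and M6 overlap.
M7 starts after M5 ends, so M5 has no further overlaps.
M7 starts after M6 ends, so M6 has no further overlaps.
M9 starts after M7 ends, so M7 has no further overlaps.
M8 starts before M9 ends → M9 and M8 overlap.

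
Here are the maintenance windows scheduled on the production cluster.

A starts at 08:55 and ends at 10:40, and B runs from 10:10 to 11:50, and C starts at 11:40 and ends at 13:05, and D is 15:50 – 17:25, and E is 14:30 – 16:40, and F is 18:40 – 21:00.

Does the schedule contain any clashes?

Yes

Two intervals overlap when each starts before the other ends.
Sorted by start: A, B, C, E, D, F.
B starts before A ends → A and B overlap.
That's a conflict, so the schedule is not conflict-free.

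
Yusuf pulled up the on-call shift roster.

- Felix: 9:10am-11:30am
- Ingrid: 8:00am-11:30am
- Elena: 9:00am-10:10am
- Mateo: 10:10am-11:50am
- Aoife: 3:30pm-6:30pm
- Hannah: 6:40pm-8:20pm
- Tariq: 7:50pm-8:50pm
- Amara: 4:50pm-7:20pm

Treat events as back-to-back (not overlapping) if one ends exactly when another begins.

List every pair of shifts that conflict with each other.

Amara & Aoife, Amara & Hannah, Elena & Felix, Elena & Ingrid, Felix & Ingrid, Felix & Mateo, Hannah & Tariq, Ingrid & Mateo

Check each pair: they overlap iff neither finishes before the other starts.
Sorted by start: Ingrid, Elena, Felix, Mateo, Aoife, Amara, Hannah, Tariq.
Elena starts before Ingrid ends → Ingrid and Elena overlap.
Felix starts before Ingrid ends → Ingrid and Felix overlap.
Mateo starts before Ingrid ends → Ingrid and Mateo overlap.
Aoife starts after Ingrid ends — done with Ingrid.
Felix starts before Elena ends → Elena and Felix overlap.
Mateo starts exactly when Elena ends (back-to-back, no overlap) — done with Elena.
Mateo starts before Felix ends → Felix and Mateo overlap.
Aoife starts after Felix ends — done with Felix.
Aoife starts after Mateo ends — done with Mateo.
Amara starts before Aoife ends → Aoife and Amara overlap.
Hannah starts after Aoife ends — done with Aoife.
Hannah starts before Amara ends → Amara and Hannah overlap.
Tariq starts after Amara ends.
Tariq starts before Hannah ends → Hannah and Tariq overlap.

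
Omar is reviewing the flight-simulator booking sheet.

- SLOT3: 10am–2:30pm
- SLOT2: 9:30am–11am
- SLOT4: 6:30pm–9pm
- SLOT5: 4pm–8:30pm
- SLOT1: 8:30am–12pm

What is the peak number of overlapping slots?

Walk through starts and ends in time order (an end at T is processed before a start at T):
8:30am start SLOT1 → 1
9:30am start SLOT2 → 2
10am start SLOT3 → 3
11am end SLOT2 → 2
12pm end SLOT1 → 1
2:30pm end SLOT3 → 0
4pm start SLOT5 → 1
6:30pm start SLOT4 → 2
8:30pm end SLOT5 → 1
9pm end SLOT4 → 0
Peak is 3, at 10am (SLOT1, SLOT2, SLOT3).

3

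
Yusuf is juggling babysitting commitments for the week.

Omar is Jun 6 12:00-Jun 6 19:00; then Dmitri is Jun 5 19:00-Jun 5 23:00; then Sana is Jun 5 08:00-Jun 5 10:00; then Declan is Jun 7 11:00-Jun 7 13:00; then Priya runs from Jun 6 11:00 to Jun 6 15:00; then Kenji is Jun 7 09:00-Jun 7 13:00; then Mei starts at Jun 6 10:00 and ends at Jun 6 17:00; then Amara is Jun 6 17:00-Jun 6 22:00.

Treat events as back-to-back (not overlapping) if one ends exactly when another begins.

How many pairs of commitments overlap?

Sorted by start: Sana, Dmitri, Mei, Priya, Omar, Amara, Kenji, Declan.
Dmitri starts after Sana ends, so Sana has no further overlaps.
Mei starts after Dmitri ends, so Dmitri has no further overlaps.
Priya starts before Mei ends → Mei and Priya overlap.
Omar starts before Mei ends → Mei and Omar overlap.
Amara starts exactly when Mei ends (back-to-back, no overlap), so Mei has no further overlaps.
Omar starts before Priya ends → Priya and Omar overlap.
Amara starts after Priya ends, so Priya has no further overlaps.
Amara starts before Omar ends → Omar and Amara overlap.
Kenji starts after Omar ends, so Omar has no further overlaps.
Kenji starts after Amara ends, so Amara has no further overlaps.
Declan starts before Kenji ends → Kenji and Declan overlap.
Overlapping pairs: Amara & Omar, Declan & Kenji, Mei & Omar, Mei & Priya, Omar & Priya — 5 in total.

5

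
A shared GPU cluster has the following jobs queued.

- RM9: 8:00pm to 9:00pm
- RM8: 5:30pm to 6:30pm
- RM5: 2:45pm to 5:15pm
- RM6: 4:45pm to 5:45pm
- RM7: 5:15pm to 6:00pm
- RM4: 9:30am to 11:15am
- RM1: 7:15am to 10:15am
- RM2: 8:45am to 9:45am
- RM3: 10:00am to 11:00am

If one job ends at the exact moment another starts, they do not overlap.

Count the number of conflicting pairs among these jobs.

9

Sorted by start: RM1, RM2, RM4, RM3, RM5, RM6, RM7, RM8, RM9.
RM2 starts before RM1 ends → RM1 and RM2 overlap.
RM4 starts before RM1 ends → RM1 and RM4 overlap.
RM3 starts before RM1 ends → RM1 and RM3 overlap.
RM5 starts after RM1 ends, so nothing later overlaps RM1 either.
RM4 starts before RM2 ends → RM2 and RM4 overlap.
RM3 starts after RM2 ends, so nothing later overlaps RM2 either.
RM3 starts before RM4 ends → RM4 and RM3 overlap.
RM5 starts after RM4 ends, so nothing later overlaps RM4 either.
RM5 starts after RM3 ends, so nothing later overlaps RM3 either.
RM6 starts before RM5 ends → RM5 and RM6 overlap.
RM7 starts exactly when RM5 ends (back-to-back, no overlap), so nothing later overlaps RM5 either.
RM7 starts before RM6 ends → RM6 and RM7 overlap.
RM8 starts before RM6 ends → RM6 and RM8 overlap.
RM9 starts after RM6 ends.
RM8 starts before RM7 ends → RM7 and RM8 overlap.
RM9 starts after RM7 ends.
RM9 starts after RM8 ends.
Overlapping pairs: RM1 & RM2, RM1 & RM3, RM1 & RM4, RM2 & RM4, RM3 & RM4, RM5 & RM6, RM6 & RM7, RM6 & RM8, RM7 & RM8 — 9 in total.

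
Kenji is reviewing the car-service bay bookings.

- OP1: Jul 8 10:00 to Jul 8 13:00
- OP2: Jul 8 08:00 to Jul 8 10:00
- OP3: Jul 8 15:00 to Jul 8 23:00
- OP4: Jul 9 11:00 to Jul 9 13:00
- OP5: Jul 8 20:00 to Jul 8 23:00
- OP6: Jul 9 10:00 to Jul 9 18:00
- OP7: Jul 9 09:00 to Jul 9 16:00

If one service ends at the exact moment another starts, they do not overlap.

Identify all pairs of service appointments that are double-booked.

Sorted by start: OP2, OP1, OP3, OP5, OP7, OP6, OP4.
OP1 starts exactly when OP2 ends (back-to-back, no overlap), so OP2 has no further overlaps.
OP3 starts after OP1 ends, so OP1 has no further overlaps.
OP5 starts before OP3 ends → OP3 and OP5 overlap.
OP7 starts after OP3 ends, so OP3 has no further overlaps.
OP7 starts after OP5 ends, so OP5 has no further overlaps.
OP6 starts before OP7 ends → OP7 and OP6 overlap.
OP4 starts before OP7 ends → OP7 and OP4 overlap.
OP4 starts before OP6 ends → OP6 and OP4 overlap.

OP3 & OP5, OP4 & OP6, OP4 & OP7, OP6 & OP7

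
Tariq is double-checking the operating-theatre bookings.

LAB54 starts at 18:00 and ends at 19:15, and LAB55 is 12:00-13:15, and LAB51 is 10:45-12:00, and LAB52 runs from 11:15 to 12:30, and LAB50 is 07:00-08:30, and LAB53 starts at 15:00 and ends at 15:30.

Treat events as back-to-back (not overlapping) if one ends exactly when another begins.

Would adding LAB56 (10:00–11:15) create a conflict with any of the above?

Yes — it overlaps LAB51

LAB50: ends 08:30 at or before LAB56 starts 10:00 → clear.
LAB51: starts 10:45 before LAB56 ends 11:15, and ends 12:00 after LAB56 starts 10:00 → overlap.
LAB52: starts 11:15 at or after LAB56 ends 11:15 → clear.
LAB55: starts 12:00 at or after LAB56 ends 11:15 → clear.
LAB53: starts 15:00 at or after LAB56 ends 11:15 → clear.
LAB54: starts 18:00 at or after LAB56 ends 11:15 → clear.
LAB56 overlaps LAB51.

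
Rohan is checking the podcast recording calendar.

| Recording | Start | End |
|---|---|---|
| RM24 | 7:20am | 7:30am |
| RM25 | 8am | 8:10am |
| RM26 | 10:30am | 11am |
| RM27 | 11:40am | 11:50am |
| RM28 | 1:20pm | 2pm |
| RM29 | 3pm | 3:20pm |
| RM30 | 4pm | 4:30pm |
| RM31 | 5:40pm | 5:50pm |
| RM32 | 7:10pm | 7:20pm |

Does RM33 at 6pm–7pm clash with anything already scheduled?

RM24: ends 7:30am at or before RM33 starts 6pm → clear.
RM25: ends 8:10am at or before RM33 starts 6pm → clear.
RM26: ends 11am at or before RM33 starts 6pm → clear.
RM27: ends 11:50am at or before RM33 starts 6pm → clear.
RM28: ends 2pm at or before RM33 starts 6pm → clear.
RM29: ends 3:20pm at or before RM33 starts 6pm → clear.
RM30: ends 4:30pm at or before RM33 starts 6pm → clear.
RM31: ends 5:50pm at or before RM33 starts 6pm → clear.
RM32: starts 7:10pm at or after RM33 ends 7pm → clear.

No — it doesn't clash with anything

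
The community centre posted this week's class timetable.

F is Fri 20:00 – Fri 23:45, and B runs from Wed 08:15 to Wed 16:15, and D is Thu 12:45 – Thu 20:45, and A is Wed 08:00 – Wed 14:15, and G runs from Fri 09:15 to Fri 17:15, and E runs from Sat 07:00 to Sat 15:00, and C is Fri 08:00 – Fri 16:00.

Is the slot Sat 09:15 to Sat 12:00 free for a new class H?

A: ends Wed 14:15 at or before H starts Sat 09:15 → clear.
B: ends Wed 16:15 at or before H starts Sat 09:15 → clear.
D: ends Thu 20:45 at or before H starts Sat 09:15 → clear.
C: ends Fri 16:00 at or before H starts Sat 09:15 → clear.
G: ends Fri 17:15 at or before H starts Sat 09:15 → clear.
F: ends Fri 23:45 at or before H starts Sat 09:15 → clear.
E: starts Sat 07:00 before H ends Sat 12:00, and ends Sat 15:00 after H starts Sat 09:15 → overlap.
H overlaps E.

No — it overlaps E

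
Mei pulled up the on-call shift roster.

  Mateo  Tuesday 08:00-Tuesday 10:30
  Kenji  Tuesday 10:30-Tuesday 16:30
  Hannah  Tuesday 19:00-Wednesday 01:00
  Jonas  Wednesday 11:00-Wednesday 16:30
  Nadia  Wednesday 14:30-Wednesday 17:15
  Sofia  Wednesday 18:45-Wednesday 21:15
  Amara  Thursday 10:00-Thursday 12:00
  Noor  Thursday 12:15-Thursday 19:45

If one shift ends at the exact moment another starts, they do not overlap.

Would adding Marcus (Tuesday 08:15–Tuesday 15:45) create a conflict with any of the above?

Yes — it overlaps Kenji, Mateo

Mateo: starts Tuesday 08:00 before Marcus ends Tuesday 15:45, and ends Tuesday 10:30 after Marcus starts Tuesday 08:15 → overlap.
Kenji: starts Tuesday 10:30 before Marcus ends Tuesday 15:45, and ends Tuesday 16:30 after Marcus starts Tuesday 08:15 → overlap.
Hannah: starts Tuesday 19:00 at or after Marcus ends Tuesday 15:45 → clear.
Jonas: starts Wednesday 11:00 at or after Marcus ends Tuesday 15:45 → clear.
Nadia: starts Wednesday 14:30 at or after Marcus ends Tuesday 15:45 → clear.
Sofia: starts Wednesday 18:45 at or after Marcus ends Tuesday 15:45 → clear.
Amara: starts Thursday 10:00 at or after Marcus ends Tuesday 15:45 → clear.
Noor: starts Thursday 12:15 at or after Marcus ends Tuesday 15:45 → clear.
Marcus overlaps Mateo, Kenji.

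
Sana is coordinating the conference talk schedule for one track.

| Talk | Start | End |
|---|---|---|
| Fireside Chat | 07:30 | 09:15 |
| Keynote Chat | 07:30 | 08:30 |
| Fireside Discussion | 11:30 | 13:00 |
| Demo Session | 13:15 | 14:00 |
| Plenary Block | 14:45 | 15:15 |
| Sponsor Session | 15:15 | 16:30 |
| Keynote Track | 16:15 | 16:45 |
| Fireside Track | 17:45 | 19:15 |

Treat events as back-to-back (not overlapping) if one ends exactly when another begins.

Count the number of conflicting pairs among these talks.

Sorted by start: Fireside Chat, Keynote Chat, Fireside Discussion, Demo Session, Plenary Block, Sponsor Session, Keynote Track, Fireside Track.
Keynote Chat starts before Fireside Chat ends → Fireside Chat and Keynote Chat overlap.
Fireside Discussion starts after Fireside Chat ends — done with Fireside Chat.
Fireside Discussion starts after Keynote Chat ends — done with Keynote Chat.
Demo Session starts after Fireside Discussion ends — done with Fireside Discussion.
Plenary Block starts after Demo Session ends — done with Demo Session.
Sponsor Session starts exactly when Plenary Block ends (back-to-back, no overlap) — done with Plenary Block.
Keynote Track starts before Sponsor Session ends → Sponsor Session and Keynote Track overlap.
Fireside Track starts after Sponsor Session ends.
Fireside Track starts after Keynote Track ends.
Overlapping pairs: Fireside Chat & Keynote Chat, Keynote Track & Sponsor Session — 2 in total.

2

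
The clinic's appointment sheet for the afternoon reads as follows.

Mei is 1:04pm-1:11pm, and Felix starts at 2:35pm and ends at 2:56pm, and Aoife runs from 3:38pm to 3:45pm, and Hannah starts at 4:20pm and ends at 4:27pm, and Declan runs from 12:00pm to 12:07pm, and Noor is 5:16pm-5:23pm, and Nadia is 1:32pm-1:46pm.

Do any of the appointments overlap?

No

Check each pair: they overlap iff neither finishes before the other starts.
Sorted by start: Declan, Mei, Nadia, Felix, Aoife, Hannah, Noor.
Mei starts after Declan ends, so nothing later overlaps Declan either.
Nadia starts after Mei ends, so nothing later overlaps Mei either.
Felix starts after Nadia ends, so nothing later overlaps Nadia either.
Aoife starts after Felix ends, so nothing later overlaps Felix either.
Hannah starts after Aoife ends, so nothing later overlaps Aoife either.
Noor starts after Hannah ends.
Every pair is clear; the schedule has no overlaps.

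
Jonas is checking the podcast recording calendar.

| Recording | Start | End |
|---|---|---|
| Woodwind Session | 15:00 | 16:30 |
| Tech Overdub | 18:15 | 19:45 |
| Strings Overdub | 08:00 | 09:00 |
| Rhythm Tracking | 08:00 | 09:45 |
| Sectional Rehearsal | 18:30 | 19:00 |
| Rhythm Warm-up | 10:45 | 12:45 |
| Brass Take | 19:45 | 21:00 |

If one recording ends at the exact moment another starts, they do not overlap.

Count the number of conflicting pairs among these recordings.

Two intervals overlap when each starts before the other ends.
Sorted by start: Strings Overdub, Rhythm Tracking, Rhythm Warm-up, Woodwind Session, Tech Overdub, Sectional Rehearsal, Brass Take.
Rhythm Tracking starts before Strings Overdub ends → Strings Overdub and Rhythm Tracking overlap.
Rhythm Warm-up starts after Strings Overdub ends, so nothing later overlaps Strings Overdub either.
Rhythm Warm-up starts after Rhythm Tracking ends, so nothing later overlaps Rhythm Tracking either.
Woodwind Session starts after Rhythm Warm-up ends, so nothing later overlaps Rhythm Warm-up either.
Tech Overdub starts after Woodwind Session ends, so nothing later overlaps Woodwind Session either.
Sectional Rehearsal starts before Tech Overdub ends → Tech Overdub and Sectional Rehearsal overlap.
Brass Take starts exactly when Tech Overdub ends (back-to-back, no overlap).
Brass Take starts after Sectional Rehearsal ends.
Overlapping pairs: Rhythm Tracking & Strings Overdub, Sectional Rehearsal & Tech Overdub — 2 in total.

2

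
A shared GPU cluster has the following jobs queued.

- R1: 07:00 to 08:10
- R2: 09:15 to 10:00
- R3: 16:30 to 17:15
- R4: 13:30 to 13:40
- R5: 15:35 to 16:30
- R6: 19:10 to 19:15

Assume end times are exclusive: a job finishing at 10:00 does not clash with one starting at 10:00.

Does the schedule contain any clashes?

Sorted by start: R1, R2, R4, R5, R3, R6.
R2 starts after R1 ends, so R1 has no further overlaps.
R4 starts after R2 ends, so R2 has no further overlaps.
R5 starts after R4 ends, so R4 has no further overlaps.
R3 starts exactly when R5 ends (back-to-back, no overlap), so R5 has no further overlaps.
R6 starts after R3 ends.
Every pair is clear; the schedule has no overlaps.

No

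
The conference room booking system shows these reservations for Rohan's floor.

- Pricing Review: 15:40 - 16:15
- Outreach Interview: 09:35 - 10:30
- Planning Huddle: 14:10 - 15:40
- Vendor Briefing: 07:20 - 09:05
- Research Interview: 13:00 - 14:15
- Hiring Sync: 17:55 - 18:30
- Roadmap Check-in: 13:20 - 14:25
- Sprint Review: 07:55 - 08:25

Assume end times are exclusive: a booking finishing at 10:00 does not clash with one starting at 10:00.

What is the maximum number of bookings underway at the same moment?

Sweep the timeline, counting +1 at each start and −1 at each end (ends before starts at a tie):
07:20 start Vendor Briefing → 1
07:55 start Sprint Review → 2
08:25 end Sprint Review → 1
09:05 end Vendor Briefing → 0
09:35 start Outreach Interview → 1
10:30 end Outreach Interview → 0
13:00 start Research Interview → 1
13:20 start Roadmap Check-in → 2
14:10 start Planning Huddle → 3
14:15 end Research Interview → 2
14:25 end Roadmap Check-in → 1
15:40 end Planning Huddle → 0
15:40 start Pricing Review → 1
16:15 end Pricing Review → 0
17:55 start Hiring Sync → 1
18:30 end Hiring Sync → 0
Peak is 3, at 14:10 (Planning Huddle, Research Interview, Roadmap Check-in).

3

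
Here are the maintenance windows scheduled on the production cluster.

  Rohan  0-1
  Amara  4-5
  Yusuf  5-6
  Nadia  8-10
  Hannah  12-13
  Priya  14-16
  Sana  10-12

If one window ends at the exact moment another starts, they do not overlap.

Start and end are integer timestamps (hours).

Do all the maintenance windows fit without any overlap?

Yes

Check each pair: they overlap iff neither finishes before the other starts.
Sorted by start: Rohan, Amara, Yusuf, Nadia, Sana, Hannah, Priya.
Amara starts after Rohan ends, so Rohan has no further overlaps.
Yusuf starts exactly when Amara ends (back-to-back, no overlap), so Amara has no further overlaps.
Nadia starts after Yusuf ends, so Yusuf has no further overlaps.
Sana starts exactly when Nadia ends (back-to-back, no overlap), so Nadia has no further overlaps.
Hannah starts exactly when Sana ends (back-to-back, no overlap), so Sana has no further overlaps.
Priya starts after Hannah ends.
Every pair is clear; the schedule has no overlaps.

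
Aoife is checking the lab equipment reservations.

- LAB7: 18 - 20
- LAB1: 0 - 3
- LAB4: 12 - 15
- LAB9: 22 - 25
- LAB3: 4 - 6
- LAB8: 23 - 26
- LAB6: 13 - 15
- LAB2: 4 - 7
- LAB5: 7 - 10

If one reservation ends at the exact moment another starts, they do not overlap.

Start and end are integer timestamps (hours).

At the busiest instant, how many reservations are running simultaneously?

Sweep the timeline, counting +1 at each start and −1 at each end (ends before starts at a tie):
0 start LAB1 → 1
3 end LAB1 → 0
4 start LAB2 → 1
4 start LAB3 → 2
6 end LAB3 → 1
7 end LAB2 → 0
7 start LAB5 → 1
10 end LAB5 → 0
12 start LAB4 → 1
13 start LAB6 → 2
15 end LAB4 → 1
15 end LAB6 → 0
18 start LAB7 → 1
20 end LAB7 → 0
22 start LAB9 → 1
23 start LAB8 → 2
25 end LAB9 → 1
26 end LAB8 → 0
Peak is 2, at 4 (LAB2, LAB3).

2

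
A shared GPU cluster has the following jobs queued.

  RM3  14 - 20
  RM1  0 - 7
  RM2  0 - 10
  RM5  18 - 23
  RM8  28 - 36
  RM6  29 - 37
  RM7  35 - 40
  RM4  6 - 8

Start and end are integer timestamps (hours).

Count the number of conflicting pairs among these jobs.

Sorted by start: RM1, RM2, RM4, RM3, RM5, RM8, RM6, RM7.
RM2 starts before RM1 ends → RM1 and RM2 overlap.
RM4 starts before RM1 ends → RM1 and RM4 overlap.
RM3 starts after RM1 ends; RM1 is clear from here.
RM4 starts before RM2 ends → RM2 and RM4 overlap.
RM3 starts after RM2 ends; RM2 is clear from here.
RM3 starts after RM4 ends; RM4 is clear from here.
RM5 starts before RM3 ends → RM3 and RM5 overlap.
RM8 starts after RM3 ends; RM3 is clear from here.
RM8 starts after RM5 ends; RM5 is clear from here.
RM6 starts before RM8 ends → RM8 and RM6 overlap.
RM7 starts before RM8 ends → RM8 and RM7 overlap.
RM7 starts before RM6 ends → RM6 and RM7 overlap.
Overlapping pairs: RM1 & RM2, RM1 & RM4, RM2 & RM4, RM3 & RM5, RM6 & RM7, RM6 & RM8, RM7 & RM8 — 7 in total.

7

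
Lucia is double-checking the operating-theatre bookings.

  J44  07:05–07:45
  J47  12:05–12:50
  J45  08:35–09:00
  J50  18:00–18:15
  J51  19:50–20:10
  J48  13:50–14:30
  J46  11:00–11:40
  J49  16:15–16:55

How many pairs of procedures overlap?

Sorted by start: J44, J45, J46, J47, J48, J49, J50, J51.
J45 starts after J44 ends, so nothing later overlaps J44 either.
J46 starts after J45 ends, so nothing later overlaps J45 either.
J47 starts after J46 ends, so nothing later overlaps J46 either.
J48 starts after J47 ends, so nothing later overlaps J47 either.
J49 starts after J48 ends, so nothing later overlaps J48 either.
J50 starts after J49 ends, so nothing later overlaps J49 either.
J51 starts after J50 ends.
No pair overlaps.

0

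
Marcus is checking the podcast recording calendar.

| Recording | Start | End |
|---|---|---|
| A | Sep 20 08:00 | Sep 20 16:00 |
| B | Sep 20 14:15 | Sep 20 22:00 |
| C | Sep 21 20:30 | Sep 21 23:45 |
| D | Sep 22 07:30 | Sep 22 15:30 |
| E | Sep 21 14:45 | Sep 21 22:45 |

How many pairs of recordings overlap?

2

Sorted by start: A, B, E, C, D.
B starts before A ends → A and B overlap.
E starts after A ends; A is clear from here.
E starts after B ends; B is clear from here.
C starts before E ends → E and C overlap.
D starts after E ends.
D starts after C ends.
Overlapping pairs: A & B, C & E — 2 in total.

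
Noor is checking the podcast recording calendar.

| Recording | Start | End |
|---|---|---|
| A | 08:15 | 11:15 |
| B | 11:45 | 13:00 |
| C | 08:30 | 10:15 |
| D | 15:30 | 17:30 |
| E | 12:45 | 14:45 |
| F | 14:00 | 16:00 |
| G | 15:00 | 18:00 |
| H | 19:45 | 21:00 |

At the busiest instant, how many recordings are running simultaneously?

3

Sort all start/end points and keep a running count:
08:15 start A → 1
08:30 start C → 2
10:15 end C → 1
11:15 end A → 0
11:45 start B → 1
12:45 start E → 2
13:00 end B → 1
14:00 start F → 2
14:45 end E → 1
15:00 start G → 2
15:30 start D → 3
16:00 end F → 2
17:30 end D → 1
18:00 end G → 0
19:45 start H → 1
21:00 end H → 0
Peak is 3, at 15:30 (D, F, G).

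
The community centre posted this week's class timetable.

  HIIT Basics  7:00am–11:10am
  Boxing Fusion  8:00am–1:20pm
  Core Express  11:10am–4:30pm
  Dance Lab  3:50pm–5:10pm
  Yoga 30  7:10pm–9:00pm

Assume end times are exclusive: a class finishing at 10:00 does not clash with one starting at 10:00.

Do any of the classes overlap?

Yes

Sorted by start: HIIT Basics, Boxing Fusion, Core Express, Dance Lab, Yoga 30.
Boxing Fusion starts before HIIT Basics ends → HIIT Basics and Boxing Fusion overlap.
That's a conflict, so the schedule is not conflict-free.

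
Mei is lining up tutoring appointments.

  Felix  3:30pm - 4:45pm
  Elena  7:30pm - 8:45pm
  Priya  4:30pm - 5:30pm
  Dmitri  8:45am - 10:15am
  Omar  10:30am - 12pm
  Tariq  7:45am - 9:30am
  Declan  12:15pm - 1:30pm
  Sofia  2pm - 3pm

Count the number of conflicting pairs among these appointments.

Sorted by start: Tariq, Dmitri, Omar, Declan, Sofia, Felix, Priya, Elena.
Dmitri starts before Tariq ends → Tariq and Dmitri overlap.
Omar starts after Tariq ends, so Tariq has no further overlaps.
Omar starts after Dmitri ends, so Dmitri has no further overlaps.
Declan starts after Omar ends, so Omar has no further overlaps.
Sofia starts after Declan ends, so Declan has no further overlaps.
Felix starts after Sofia ends, so Sofia has no further overlaps.
Priya starts before Felix ends → Felix and Priya overlap.
Elena starts after Felix ends.
Elena starts after Priya ends.
Overlapping pairs: Dmitri & Tariq, Felix & Priya — 2 in total.

2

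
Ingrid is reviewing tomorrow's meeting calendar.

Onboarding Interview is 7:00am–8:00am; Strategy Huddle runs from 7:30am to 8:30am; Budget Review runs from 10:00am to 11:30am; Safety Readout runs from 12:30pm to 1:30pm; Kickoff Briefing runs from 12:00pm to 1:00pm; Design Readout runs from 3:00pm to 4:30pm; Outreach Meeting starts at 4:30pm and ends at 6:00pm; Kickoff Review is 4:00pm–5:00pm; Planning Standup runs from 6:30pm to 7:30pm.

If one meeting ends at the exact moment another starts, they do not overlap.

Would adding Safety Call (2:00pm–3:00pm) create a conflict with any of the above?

No — it doesn't clash with anything

Onboarding Interview: ends 8:00am at or before Safety Call starts 2:00pm → clear.
Strategy Huddle: ends 8:30am at or before Safety Call starts 2:00pm → clear.
Budget Review: ends 11:30am at or before Safety Call starts 2:00pm → clear.
Kickoff Briefing: ends 1:00pm at or before Safety Call starts 2:00pm → clear.
Safety Readout: ends 1:30pm at or before Safety Call starts 2:00pm → clear.
Design Readout: starts 3:00pm at or after Safety Call ends 3:00pm → clear.
Kickoff Review: starts 4:00pm at or after Safety Call ends 3:00pm → clear.
Outreach Meeting: starts 4:30pm at or after Safety Call ends 3:00pm → clear.
Planning Standup: starts 6:30pm at or after Safety Call ends 3:00pm → clear.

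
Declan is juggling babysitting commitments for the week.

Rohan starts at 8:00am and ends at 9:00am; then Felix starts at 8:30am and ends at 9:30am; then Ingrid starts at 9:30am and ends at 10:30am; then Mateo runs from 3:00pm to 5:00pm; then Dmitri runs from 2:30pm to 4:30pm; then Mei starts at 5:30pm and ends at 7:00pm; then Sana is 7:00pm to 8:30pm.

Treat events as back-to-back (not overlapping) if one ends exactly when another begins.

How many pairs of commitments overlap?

2

Check each pair: they overlap iff neither finishes before the other starts.
Sorted by start: Rohan, Felix, Ingrid, Dmitri, Mateo, Mei, Sana.
Felix starts before Rohan ends → Rohan and Felix overlap.
Ingrid starts after Rohan ends, so Rohan has no further overlaps.
Ingrid starts exactly when Felix ends (back-to-back, no overlap), so Felix has no further overlaps.
Dmitri starts after Ingrid ends, so Ingrid has no further overlaps.
Mateo starts before Dmitri ends → Dmitri and Mateo overlap.
Mei starts after Dmitri ends, so Dmitri has no further overlaps.
Mei starts after Mateo ends, so Mateo has no further overlaps.
Sana starts exactly when Mei ends (back-to-back, no overlap).
Overlapping pairs: Dmitri & Mateo, Felix & Rohan — 2 in total.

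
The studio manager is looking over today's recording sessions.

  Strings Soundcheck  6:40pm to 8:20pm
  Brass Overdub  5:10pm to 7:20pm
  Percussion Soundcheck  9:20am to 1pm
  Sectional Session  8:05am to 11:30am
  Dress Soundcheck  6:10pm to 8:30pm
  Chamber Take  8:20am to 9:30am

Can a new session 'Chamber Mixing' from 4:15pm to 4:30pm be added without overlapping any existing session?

Sectional Session: ends 11:30am at or before Chamber Mixing starts 4:15pm → clear.
Chamber Take: ends 9:30am at or before Chamber Mixing starts 4:15pm → clear.
Percussion Soundcheck: ends 1pm at or before Chamber Mixing starts 4:15pm → clear.
Brass Overdub: starts 5:10pm at or after Chamber Mixing ends 4:30pm → clear.
Dress Soundcheck: starts 6:10pm at or after Chamber Mixing ends 4:30pm → clear.
Strings Soundcheck: starts 6:40pm at or after Chamber Mixing ends 4:30pm → clear.

Yes — the slot is free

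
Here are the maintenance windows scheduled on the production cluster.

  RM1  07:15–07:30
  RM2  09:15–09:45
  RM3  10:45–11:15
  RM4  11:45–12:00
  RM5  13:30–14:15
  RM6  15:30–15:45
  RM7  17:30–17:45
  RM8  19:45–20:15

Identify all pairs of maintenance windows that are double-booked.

none

Sorted by start: RM1, RM2, RM3, RM4, RM5, RM6, RM7, RM8.
RM2 starts after RM1 ends, so RM1 has no further overlaps.
RM3 starts after RM2 ends, so RM2 has no further overlaps.
RM4 starts after RM3 ends, so RM3 has no further overlaps.
RM5 starts after RM4 ends, so RM4 has no further overlaps.
RM6 starts after RM5 ends, so RM5 has no further overlaps.
RM7 starts after RM6 ends, so RM6 has no further overlaps.
RM8 starts after RM7 ends.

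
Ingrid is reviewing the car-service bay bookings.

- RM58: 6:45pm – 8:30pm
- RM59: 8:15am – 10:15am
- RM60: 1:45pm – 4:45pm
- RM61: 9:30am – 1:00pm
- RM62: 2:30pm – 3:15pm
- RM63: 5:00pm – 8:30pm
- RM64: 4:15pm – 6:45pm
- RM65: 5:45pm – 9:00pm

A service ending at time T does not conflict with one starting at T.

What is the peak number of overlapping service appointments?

3

Sweep the timeline, counting +1 at each start and −1 at each end (ends before starts at a tie):
8:15am start RM59 → 1
9:30am start RM61 → 2
10:15am end RM59 → 1
1:00pm end RM61 → 0
1:45pm start RM60 → 1
2:30pm start RM62 → 2
3:15pm end RM62 → 1
4:15pm start RM64 → 2
4:45pm end RM60 → 1
5:00pm start RM63 → 2
5:45pm start RM65 → 3
6:45pm end RM64 → 2
6:45pm start RM58 → 3
8:30pm end RM58 → 2
8:30pm end RM63 → 1
9:00pm end RM65 → 0
Peak is 3, at 5:45pm (RM63, RM64, RM65).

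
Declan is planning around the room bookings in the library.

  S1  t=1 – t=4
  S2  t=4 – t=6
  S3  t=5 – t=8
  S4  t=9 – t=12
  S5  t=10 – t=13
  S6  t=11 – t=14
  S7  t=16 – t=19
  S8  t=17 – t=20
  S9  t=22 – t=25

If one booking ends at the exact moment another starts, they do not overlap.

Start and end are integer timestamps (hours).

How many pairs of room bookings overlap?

5

Two intervals overlap when each starts before the other ends.
Sorted by start: S1, S2, S3, S4, S5, S6, S7, S8, S9.
S2 starts exactly when S1 ends (back-to-back, no overlap); S1 is clear from here.
S3 starts before S2 ends → S2 and S3 overlap.
S4 starts after S2 ends; S2 is clear from here.
S4 starts after S3 ends; S3 is clear from here.
S5 starts before S4 ends → S4 and S5 overlap.
S6 starts before S4 ends → S4 and S6 overlap.
S7 starts after S4 ends; S4 is clear from here.
S6 starts before S5 ends → S5 and S6 overlap.
S7 starts after S5 ends; S5 is clear from here.
S7 starts after S6 ends; S6 is clear from here.
S8 starts before S7 ends → S7 and S8 overlap.
S9 starts after S7 ends.
S9 starts after S8 ends.
Overlapping pairs: S2 & S3, S4 & S5, S4 & S6, S5 & S6, S7 & S8 — 5 in total.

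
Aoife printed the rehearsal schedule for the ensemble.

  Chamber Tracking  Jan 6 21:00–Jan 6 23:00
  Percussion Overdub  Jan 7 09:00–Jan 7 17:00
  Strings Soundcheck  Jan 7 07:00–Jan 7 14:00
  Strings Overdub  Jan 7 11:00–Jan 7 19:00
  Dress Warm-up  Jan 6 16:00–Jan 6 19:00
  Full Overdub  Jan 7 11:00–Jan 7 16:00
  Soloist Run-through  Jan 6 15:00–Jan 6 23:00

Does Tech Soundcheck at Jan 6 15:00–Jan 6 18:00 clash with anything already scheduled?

Yes — it overlaps Dress Warm-up, Soloist Run-through

Soloist Run-through: starts Jan 6 15:00 before Tech Soundcheck ends Jan 6 18:00, and ends Jan 6 23:00 after Tech Soundcheck starts Jan 6 15:00 → overlap.
Dress Warm-up: starts Jan 6 16:00 before Tech Soundcheck ends Jan 6 18:00, and ends Jan 6 19:00 after Tech Soundcheck starts Jan 6 15:00 → overlap.
Chamber Tracking: starts Jan 6 21:00 at or after Tech Soundcheck ends Jan 6 18:00 → clear.
Strings Soundcheck: starts Jan 7 07:00 at or after Tech Soundcheck ends Jan 6 18:00 → clear.
Percussion Overdub: starts Jan 7 09:00 at or after Tech Soundcheck ends Jan 6 18:00 → clear.
Full Overdub: starts Jan 7 11:00 at or after Tech Soundcheck ends Jan 6 18:00 → clear.
Strings Overdub: starts Jan 7 11:00 at or after Tech Soundcheck ends Jan 6 18:00 → clear.
Tech Soundcheck overlaps Soloist Run-through, Dress Warm-up.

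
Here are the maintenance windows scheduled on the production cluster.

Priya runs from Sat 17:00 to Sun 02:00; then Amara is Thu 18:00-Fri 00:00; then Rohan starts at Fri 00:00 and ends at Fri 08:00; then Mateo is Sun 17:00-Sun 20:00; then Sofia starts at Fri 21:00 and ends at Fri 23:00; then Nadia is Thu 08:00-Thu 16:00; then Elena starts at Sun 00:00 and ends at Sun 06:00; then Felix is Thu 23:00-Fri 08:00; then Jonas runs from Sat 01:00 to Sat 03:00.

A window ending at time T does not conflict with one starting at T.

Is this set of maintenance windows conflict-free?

No

Sorted by start: Nadia, Amara, Felix, Rohan, Sofia, Jonas, Priya, Elena, Mateo.
Amara starts after Nadia ends — done with Nadia.
Felix starts before Amara ends → Amara and Felix overlap.
That's a conflict, so the schedule is not conflict-free.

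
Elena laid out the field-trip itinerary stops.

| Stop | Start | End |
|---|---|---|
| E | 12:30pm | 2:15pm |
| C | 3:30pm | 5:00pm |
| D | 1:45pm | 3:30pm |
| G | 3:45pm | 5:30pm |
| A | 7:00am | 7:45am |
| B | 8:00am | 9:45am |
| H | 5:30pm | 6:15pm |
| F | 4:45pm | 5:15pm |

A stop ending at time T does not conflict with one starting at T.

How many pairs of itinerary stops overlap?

4

Sorted by start: A, B, E, D, C, G, F, H.
B starts after A ends; A is clear from here.
E starts after B ends; B is clear from here.
D starts before E ends → E and D overlap.
C starts after E ends; E is clear from here.
C starts exactly when D ends (back-to-back, no overlap); D is clear from here.
G starts before C ends → C and G overlap.
F starts before C ends → C and F overlap.
H starts after C ends.
F starts before G ends → G and F overlap.
H starts exactly when G ends (back-to-back, no overlap).
H starts after F ends.
Overlapping pairs: C & F, C & G, D & E, F & G — 4 in total.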